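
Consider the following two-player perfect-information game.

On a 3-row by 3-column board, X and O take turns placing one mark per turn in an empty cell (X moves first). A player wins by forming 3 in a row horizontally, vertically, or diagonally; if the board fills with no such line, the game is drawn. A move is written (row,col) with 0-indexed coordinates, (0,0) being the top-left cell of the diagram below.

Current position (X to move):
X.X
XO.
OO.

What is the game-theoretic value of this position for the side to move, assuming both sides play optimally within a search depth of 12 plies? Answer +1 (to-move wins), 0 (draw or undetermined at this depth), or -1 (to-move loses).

[X.X/XO./OO.] X move#1: (0,1):+1/XXX/XO./OO.*, (1,2):-1/X.X/XOX/OO., (2,2):-1/X.X/XO./OOX
[XXX/XO./OO.] end (terminal -1, O#2); searched X.X/XO./OO. to 12

value(X.X/XO./OO., X) = +1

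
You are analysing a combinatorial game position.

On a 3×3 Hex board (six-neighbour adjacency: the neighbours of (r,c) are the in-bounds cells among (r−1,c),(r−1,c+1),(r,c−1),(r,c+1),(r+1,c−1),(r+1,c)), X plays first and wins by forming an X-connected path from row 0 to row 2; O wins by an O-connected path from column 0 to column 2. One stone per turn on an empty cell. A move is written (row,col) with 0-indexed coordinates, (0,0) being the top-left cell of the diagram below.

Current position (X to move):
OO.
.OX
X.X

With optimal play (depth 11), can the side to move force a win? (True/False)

X winning at [OO./.OX/X.X]: True

p1 X@[OO./.OX/X.X]: (0,2)[OOX/.OX/X.X]+1* (1,0)[OO./XOX/X.X]-1 (2,1)[OO./.OX/XXX]-1
p2 O@[OOX/.OX/X.X] terminal -1; root [OO./.OX/X.X] d11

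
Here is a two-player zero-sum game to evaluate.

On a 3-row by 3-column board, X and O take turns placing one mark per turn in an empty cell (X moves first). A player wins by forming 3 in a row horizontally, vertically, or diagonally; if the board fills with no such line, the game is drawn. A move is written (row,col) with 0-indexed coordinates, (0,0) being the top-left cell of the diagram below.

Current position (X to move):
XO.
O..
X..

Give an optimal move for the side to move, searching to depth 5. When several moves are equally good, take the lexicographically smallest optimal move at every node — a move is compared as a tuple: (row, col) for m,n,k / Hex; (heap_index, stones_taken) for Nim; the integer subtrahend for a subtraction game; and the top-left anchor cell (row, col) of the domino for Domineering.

X's best at [XO./O../X..]: (1,1)

ply 1, X at XO./O../X.. | (0,2)=-1→XOX/O../X..; (1,1)=+1→XO./OX./X..*; (1,2)=+0→XO./O.X/X..; (2,1)=+0→XO./O../XX.; (2,2)=+1→XO./O../X.X
ply 2, O at XO./OX./X.. | (0,2)=-1→XOO/OX./X..*; (1,2)=-1→XO./OXO/X..; (2,1)=-1→XO./OX./XO.; (2,2)=-1→XO./OX./X.O
ply 3, X at XOO/OX./X.. | (1,2)=+0→XOO/OXX/X..; (2,1)=+0→XOO/OX./XX.; (2,2)=+1→XOO/OX./X.X*
ply 4: XOO/OX./X.X is terminal -1 (O); from XO./O../X.. depth 5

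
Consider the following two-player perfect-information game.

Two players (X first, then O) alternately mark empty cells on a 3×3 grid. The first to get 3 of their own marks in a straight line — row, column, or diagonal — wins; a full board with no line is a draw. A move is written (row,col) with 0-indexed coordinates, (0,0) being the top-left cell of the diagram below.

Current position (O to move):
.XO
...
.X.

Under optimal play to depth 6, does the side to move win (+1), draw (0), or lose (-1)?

value(.XO/.../.X., O) = +1

ply 1, O at .XO/.../.X. | (0,0)=-1→OXO/.../.X.; (1,0)=-1→.XO/O../.X.; (1,1)=+1→.XO/.O./.X.*; (1,2)=-1→.XO/..O/.X.; (2,0)=-1→.XO/.../OX.; (2,2)=-1→.XO/.../.XO
ply 2, X at .XO/.O./.X. | (0,0)=-1→XXO/.O./.X.*; (1,0)=-1→.XO/XO./.X.; (1,2)=-1→.XO/.OX/.X.; (2,0)=-1→.XO/.O./XX.; (2,2)=-1→.XO/.O./.XX
ply 3, O at XXO/.O./.X. | (1,0)=+1→XXO/OO./.X.*; (1,2)=+1→XXO/.OO/.X.; (2,0)=+1→XXO/.O./OX.; (2,2)=+1→XXO/.O./.XO
ply 4, X at XXO/OO./.X. | (1,2)=-1→XXO/OOX/.X.*; (2,0)=-1→XXO/OO./XX.; (2,2)=-1→XXO/OO./.XX
ply 5, O at XXO/OOX/.X. | (2,0)=+1→XXO/OOX/OX.*; (2,2)=+0→XXO/OOX/.XO
ply 6: XXO/OOX/OX. is terminal -1 (X); from .XO/.../.X. depth 6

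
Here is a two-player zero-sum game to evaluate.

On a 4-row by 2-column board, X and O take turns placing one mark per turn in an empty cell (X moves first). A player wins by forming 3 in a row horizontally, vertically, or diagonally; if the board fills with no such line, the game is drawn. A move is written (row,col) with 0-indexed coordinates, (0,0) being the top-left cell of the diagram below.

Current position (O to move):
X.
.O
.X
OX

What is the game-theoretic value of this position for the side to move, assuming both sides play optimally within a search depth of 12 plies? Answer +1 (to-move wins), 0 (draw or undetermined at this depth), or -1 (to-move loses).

value(X./.O/.X/OX, O) = 0

ply 1, O at X./.O/.X/OX | (0,1)=+0→XO/.O/.X/OX*; (1,0)=+0→X./OO/.X/OX; (2,0)=+0→X./.O/OX/OX
ply 2, X at XO/.O/.X/OX | (1,0)=+0→XO/XO/.X/OX*; (2,0)=+0→XO/.O/XX/OX
ply 3, O at XO/XO/.X/OX | (2,0)=+0→XO/XO/OX/OX*
ply 4: XO/XO/OX/OX is terminal +0 (X); from X./.O/.X/OX depth 12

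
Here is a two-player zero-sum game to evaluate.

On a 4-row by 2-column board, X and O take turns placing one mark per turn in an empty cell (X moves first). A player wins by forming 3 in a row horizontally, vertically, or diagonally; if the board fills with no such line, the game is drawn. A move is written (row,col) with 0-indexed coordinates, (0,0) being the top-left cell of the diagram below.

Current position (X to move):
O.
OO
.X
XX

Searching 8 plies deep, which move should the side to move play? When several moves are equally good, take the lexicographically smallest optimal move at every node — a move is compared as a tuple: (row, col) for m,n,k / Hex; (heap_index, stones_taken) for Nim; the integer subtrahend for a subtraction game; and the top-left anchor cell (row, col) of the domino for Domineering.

p1 X@[O./OO/.X/XX]: (0,1)[OX/OO/.X/XX]-1 (2,0)[O./OO/XX/XX]+0*
p2 O@[O./OO/XX/XX]: (0,1)[OO/OO/XX/XX]+0*
p3 X@[OO/OO/XX/XX] terminal +0; root [O./OO/.X/XX] d8

X's best at [O./OO/.X/XX]: (2,0)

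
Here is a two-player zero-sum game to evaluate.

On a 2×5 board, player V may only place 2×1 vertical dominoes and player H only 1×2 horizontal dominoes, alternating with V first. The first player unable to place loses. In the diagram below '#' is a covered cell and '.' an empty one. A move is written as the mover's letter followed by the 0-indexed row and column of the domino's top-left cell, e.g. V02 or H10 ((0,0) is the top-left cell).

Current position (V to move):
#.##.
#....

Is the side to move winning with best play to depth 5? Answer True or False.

ply 1, V at #.##./#.... | V01=-1→####./##...*; V04=-1→#.###/#...#
ply 2, H at ####./##... | H12=-1→####./####.; H13=+1→####./##.##*
ply 3: ####./##.## is terminal -1 (V); from #.##./#.... depth 5

V winning at [#.##./#....]: False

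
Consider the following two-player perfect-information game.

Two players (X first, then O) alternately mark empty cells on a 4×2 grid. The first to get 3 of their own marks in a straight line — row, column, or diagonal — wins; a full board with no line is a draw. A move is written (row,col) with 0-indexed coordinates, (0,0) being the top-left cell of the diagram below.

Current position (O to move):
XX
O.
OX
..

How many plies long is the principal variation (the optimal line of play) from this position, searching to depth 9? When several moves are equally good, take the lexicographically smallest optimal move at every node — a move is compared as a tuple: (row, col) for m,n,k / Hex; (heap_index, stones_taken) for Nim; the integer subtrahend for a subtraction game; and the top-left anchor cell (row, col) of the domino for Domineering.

PV length from [XX/O./OX/..]: 1 ply

ply 1, O at XX/O./OX/.. | (1,1)=+0→XX/OO/OX/..; (3,0)=+1→XX/O./OX/O.*; (3,1)=-1→XX/O./OX/.O
ply 2: XX/O./OX/O. is terminal -1 (X); from XX/O./OX/.. depth 9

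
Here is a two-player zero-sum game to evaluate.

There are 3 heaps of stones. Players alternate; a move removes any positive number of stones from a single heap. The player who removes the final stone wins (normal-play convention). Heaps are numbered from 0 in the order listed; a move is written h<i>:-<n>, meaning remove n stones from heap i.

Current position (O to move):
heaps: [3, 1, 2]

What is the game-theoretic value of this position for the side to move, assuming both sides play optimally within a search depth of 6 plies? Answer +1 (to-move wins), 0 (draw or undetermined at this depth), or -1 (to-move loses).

p1 O@[(3,1,2)]: h0:-1[(2,1,2)]-1* h0:-2[(1,1,2)]-1 h0:-3[(0,1,2)]-1 h1:-1[(3,0,2)]-1 h2:-1[(3,1,1)]-1 h2:-2[(3,1,0)]-1
p2 X@[(2,1,2)]: h0:-1[(1,1,2)]-1 h0:-2[(0,1,2)]-1 h1:-1[(2,0,2)]+1* h2:-1[(2,1,1)]-1 h2:-2[(2,1,0)]-1
p3 O@[(2,0,2)]: h0:-1[(1,0,2)]-1* h0:-2[(0,0,2)]-1 h2:-1[(2,0,1)]-1 h2:-2[(2,0,0)]-1
p4 X@[(1,0,2)]: h0:-1[(0,0,2)]-1 h2:-1[(1,0,1)]+1* h2:-2[(1,0,0)]-1
p5 O@[(1,0,1)]: h0:-1[(0,0,1)]-1* h2:-1[(1,0,0)]-1
p6 X@[(0,0,1)]: h2:-1[(0,0,0)]+1*
p7 O@[(0,0,0)] terminal -1; root [(3,1,2)] d6

value((3,1,2), O) = -1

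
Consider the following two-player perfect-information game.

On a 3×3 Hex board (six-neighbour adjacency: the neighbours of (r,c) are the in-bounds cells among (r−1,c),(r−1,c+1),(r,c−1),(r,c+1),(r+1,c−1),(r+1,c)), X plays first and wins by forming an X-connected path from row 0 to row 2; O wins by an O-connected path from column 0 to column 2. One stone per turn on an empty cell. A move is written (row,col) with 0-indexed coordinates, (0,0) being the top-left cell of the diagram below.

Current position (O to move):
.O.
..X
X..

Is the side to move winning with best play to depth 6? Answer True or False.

O winning at [.O./..X/X..]: True

ply 1, O at .O./..X/X.. | (0,0)=-1→OO./..X/X..; (0,2)=+1→.OO/..X/X..*; (1,0)=-1→.O./O.X/X..; (1,1)=-1→.O./.OX/X..; (2,1)=-1→.O./..X/XO.; (2,2)=-1→.O./..X/X.O
ply 2, X at .OO/..X/X.. | (0,0)=-1→XOO/..X/X..*; (1,0)=-1→.OO/X.X/X..; (1,1)=-1→.OO/.XX/X..; (2,1)=-1→.OO/..X/XX.; (2,2)=-1→.OO/..X/X.X
ply 3, O at XOO/..X/X.. | (1,0)=+1→XOO/O.X/X..*; (1,1)=-1→XOO/.OX/X..; (2,1)=-1→XOO/..X/XO.; (2,2)=-1→XOO/..X/X.O
ply 4: XOO/O.X/X.. is terminal -1 (X); from .O./..X/X.. depth 6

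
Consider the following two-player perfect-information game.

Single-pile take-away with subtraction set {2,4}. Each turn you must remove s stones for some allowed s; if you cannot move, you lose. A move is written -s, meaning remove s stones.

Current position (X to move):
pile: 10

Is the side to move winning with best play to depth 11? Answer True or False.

p1 X@[10]: -2[8]-1 -4[6]+1*
p2 O@[6]: -2[4]-1* -4[2]-1
p3 X@[4]: -2[2]-1 -4[0]+1*
p4 O@[0] terminal -1; root [10] d11

X winning at [10]: True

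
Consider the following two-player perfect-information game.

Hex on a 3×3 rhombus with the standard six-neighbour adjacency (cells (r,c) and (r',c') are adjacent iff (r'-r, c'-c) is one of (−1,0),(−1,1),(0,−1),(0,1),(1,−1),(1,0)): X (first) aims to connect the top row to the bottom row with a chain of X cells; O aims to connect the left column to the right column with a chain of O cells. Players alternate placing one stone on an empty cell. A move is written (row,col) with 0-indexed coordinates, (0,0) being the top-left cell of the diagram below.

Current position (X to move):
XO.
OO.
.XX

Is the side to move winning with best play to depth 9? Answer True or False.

p1 X@[XO./OO./.XX]: (0,2)[XOX/OO./.XX]-1* (1,2)[XO./OOX/.XX]-1 (2,0)[XO./OO./XXX]-1
p2 O@[XOX/OO./.XX]: (1,2)[XOX/OOO/.XX]+1* (2,0)[XOX/OO./OXX]-1
p3 X@[XOX/OOO/.XX] terminal -1; root [XO./OO./.XX] d9

X winning at [XO./OO./.XX]: False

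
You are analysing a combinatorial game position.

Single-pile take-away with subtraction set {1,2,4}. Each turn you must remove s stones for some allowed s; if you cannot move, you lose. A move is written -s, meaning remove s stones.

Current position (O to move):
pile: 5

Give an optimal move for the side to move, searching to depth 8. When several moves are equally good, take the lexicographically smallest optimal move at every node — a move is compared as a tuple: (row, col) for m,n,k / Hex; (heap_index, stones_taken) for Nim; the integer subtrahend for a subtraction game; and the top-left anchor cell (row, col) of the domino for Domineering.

[5] O move#1: -1:-1/4, -2:+1/3*, -4:-1/1
[3] X move#2: -1:-1/2*, -2:-1/1
[2] O move#3: -1:-1/1, -2:+1/0*
[0] end (terminal -1, X#4); searched 5 to 8

O's best at [5]: -2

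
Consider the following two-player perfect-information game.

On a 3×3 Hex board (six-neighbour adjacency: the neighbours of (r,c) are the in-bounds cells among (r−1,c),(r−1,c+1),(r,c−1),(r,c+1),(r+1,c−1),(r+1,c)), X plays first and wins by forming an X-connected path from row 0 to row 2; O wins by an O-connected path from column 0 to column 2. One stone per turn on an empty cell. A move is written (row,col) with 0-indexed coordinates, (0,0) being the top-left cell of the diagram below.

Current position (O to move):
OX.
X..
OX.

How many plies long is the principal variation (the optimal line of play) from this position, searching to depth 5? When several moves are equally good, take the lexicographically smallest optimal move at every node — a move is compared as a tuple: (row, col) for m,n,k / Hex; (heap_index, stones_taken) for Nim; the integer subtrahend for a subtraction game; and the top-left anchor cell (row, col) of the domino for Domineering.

PV length from [OX./X../OX.]: 3 plies

ply 1, O at OX./X../OX. | (0,2)=-1→OXO/X../OX.; (1,1)=+1→OX./XO./OX.*; (1,2)=-1→OX./X.O/OX.; (2,2)=-1→OX./X../OXO
ply 2, X at OX./XO./OX. | (0,2)=-1→OXX/XO./OX.*; (1,2)=-1→OX./XOX/OX.; (2,2)=-1→OX./XO./OXX
ply 3, O at OXX/XO./OX. | (1,2)=+1→OXX/XOO/OX.*; (2,2)=-1→OXX/XO./OXO
ply 4: OXX/XOO/OX. is terminal -1 (X); from OX./X../OX. depth 5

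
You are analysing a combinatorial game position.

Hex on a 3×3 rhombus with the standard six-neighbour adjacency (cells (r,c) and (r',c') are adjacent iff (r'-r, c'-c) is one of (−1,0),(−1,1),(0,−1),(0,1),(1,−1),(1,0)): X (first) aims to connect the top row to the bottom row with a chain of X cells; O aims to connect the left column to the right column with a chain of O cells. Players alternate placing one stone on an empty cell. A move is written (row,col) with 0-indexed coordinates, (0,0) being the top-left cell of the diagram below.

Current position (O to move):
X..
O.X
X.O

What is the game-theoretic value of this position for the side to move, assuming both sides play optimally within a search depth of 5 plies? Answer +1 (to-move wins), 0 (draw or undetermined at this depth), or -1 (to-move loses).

value(X../O.X/X.O, O) = +1

p1 O@[X../O.X/X.O]: (0,1)[XO./O.X/X.O]-1 (0,2)[X.O/O.X/X.O]+1* (1,1)[X../OOX/X.O]+1 (2,1)[X../O.X/XOO]-1
p2 X@[X.O/O.X/X.O]: (0,1)[XXO/O.X/X.O]-1* (1,1)[X.O/OXX/X.O]-1 (2,1)[X.O/O.X/XXO]-1
p3 O@[XXO/O.X/X.O]: (1,1)[XXO/OOX/X.O]+1* (2,1)[XXO/O.X/XOO]-1
p4 X@[XXO/OOX/X.O] terminal -1; root [X../O.X/X.O] d5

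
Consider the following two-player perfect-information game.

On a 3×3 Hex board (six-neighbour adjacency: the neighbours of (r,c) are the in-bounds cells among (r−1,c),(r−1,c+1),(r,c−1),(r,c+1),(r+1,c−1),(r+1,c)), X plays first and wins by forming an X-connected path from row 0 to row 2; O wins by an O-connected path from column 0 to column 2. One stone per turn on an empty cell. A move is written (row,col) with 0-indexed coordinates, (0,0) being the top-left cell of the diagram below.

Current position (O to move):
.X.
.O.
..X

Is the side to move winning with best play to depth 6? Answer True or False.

[.X./.O./..X] O move#1: (0,0):+1/OX./.O./..X*, (0,2):+1/.XO/.O./..X, (1,0):+1/.X./OO./..X, (1,2):+1/.X./.OO/..X, (2,0):+1/.X./.O./O.X, (2,1):+1/.X./.O./.OX
[OX./.O./..X] X move#2: (0,2):-1/OXX/.O./..X*, (1,0):-1/OX./XO./..X, (1,2):-1/OX./.OX/..X, (2,0):-1/OX./.O./X.X, (2,1):-1/OX./.O./.XX
[OXX/.O./..X] O move#3: (1,0):-1/OXX/OO./..X, (1,2):+1/OXX/.OO/..X*, (2,0):-1/OXX/.O./O.X, (2,1):-1/OXX/.O./.OX
[OXX/.OO/..X] X move#4: (1,0):-1/OXX/XOO/..X*, (2,0):-1/OXX/.OO/X.X, (2,1):-1/OXX/.OO/.XX
[OXX/XOO/..X] O move#5: (2,0):+1/OXX/XOO/O.X*, (2,1):-1/OXX/XOO/.OX
[OXX/XOO/O.X] end (terminal -1, X#6); searched .X./.O./..X to 6

O winning at [.X./.O./..X]: True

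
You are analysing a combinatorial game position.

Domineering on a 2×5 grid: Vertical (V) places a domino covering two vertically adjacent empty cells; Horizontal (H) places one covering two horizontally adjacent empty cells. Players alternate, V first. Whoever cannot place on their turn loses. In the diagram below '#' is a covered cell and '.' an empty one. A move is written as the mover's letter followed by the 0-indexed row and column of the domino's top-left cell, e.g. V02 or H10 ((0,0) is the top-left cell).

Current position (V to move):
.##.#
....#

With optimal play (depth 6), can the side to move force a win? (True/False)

ply 1, V at .##.#/....# | V00=-1→###.#/#...#*; V03=-1→.####/...##
ply 2, H at ###.#/#...# | H11=-1→###.#/###.#; H12=+1→###.#/#.###*
ply 3: ###.#/#.### is terminal -1 (V); from .##.#/....# depth 6

V winning at [.##.#/....#]: False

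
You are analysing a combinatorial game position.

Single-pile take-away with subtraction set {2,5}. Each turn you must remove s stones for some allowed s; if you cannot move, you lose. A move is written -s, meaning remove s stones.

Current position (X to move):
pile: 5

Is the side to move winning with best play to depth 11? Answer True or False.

X winning at [5]: True

ply 1, X at 5 | -2=-1→3; -5=+1→0*
ply 2: 0 is terminal -1 (O); from 5 depth 11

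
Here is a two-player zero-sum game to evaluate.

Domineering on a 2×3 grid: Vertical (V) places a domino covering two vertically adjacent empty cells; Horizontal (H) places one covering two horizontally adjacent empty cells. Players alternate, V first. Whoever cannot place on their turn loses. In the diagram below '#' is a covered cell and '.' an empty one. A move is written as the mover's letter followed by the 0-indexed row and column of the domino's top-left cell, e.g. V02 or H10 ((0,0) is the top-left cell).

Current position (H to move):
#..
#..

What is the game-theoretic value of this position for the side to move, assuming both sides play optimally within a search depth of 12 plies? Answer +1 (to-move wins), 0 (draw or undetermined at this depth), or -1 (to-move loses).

ply 1, H at #../#.. | H01=+1→###/#..*; H11=+1→#../###
ply 2: ###/#.. is terminal -1 (V); from #../#.. depth 12

value(#../#.., H) = +1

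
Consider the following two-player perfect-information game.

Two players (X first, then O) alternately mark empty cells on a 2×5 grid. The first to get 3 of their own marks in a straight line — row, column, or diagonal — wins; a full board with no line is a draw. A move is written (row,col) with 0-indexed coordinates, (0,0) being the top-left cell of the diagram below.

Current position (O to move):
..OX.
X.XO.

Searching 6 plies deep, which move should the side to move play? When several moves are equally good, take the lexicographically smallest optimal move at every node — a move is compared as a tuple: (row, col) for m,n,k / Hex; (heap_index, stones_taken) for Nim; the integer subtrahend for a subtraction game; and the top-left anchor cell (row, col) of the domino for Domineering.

O's best at [..OX./X.XO.]: (1,1)

ply 1, O at ..OX./X.XO. | (0,0)=-1→O.OX./X.XO.; (0,1)=-1→.OOX./X.XO.; (0,4)=-1→..OXO/X.XO.; (1,1)=+0→..OX./XOXO.*; (1,4)=-1→..OX./X.XOO
ply 2, X at ..OX./XOXO. | (0,0)=+0→X.OX./XOXO.*; (0,1)=+0→.XOX./XOXO.; (0,4)=+0→..OXX/XOXO.; (1,4)=+0→..OX./XOXOX
ply 3, O at X.OX./XOXO. | (0,1)=+0→XOOX./XOXO.*; (0,4)=+0→X.OXO/XOXO.; (1,4)=+0→X.OX./XOXOO
ply 4, X at XOOX./XOXO. | (0,4)=+0→XOOXX/XOXO.*; (1,4)=+0→XOOX./XOXOX
ply 5, O at XOOXX/XOXO. | (1,4)=+0→XOOXX/XOXOO*
ply 6: XOOXX/XOXOO is terminal +0 (X); from ..OX./X.XO. depth 6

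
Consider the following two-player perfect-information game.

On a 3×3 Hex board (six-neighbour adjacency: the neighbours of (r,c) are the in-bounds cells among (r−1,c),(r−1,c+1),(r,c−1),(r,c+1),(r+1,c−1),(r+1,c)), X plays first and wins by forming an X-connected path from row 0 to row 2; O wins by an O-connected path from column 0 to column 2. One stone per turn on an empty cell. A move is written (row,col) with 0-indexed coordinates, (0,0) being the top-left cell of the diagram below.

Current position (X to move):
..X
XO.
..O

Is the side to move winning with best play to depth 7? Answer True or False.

X winning at [..X/XO./..O]: True

ply 1, X at ..X/XO./..O | (0,0)=-1→X.X/XO./..O; (0,1)=-1→.XX/XO./..O; (1,2)=+1→..X/XOX/..O*; (2,0)=+1→..X/XO./X.O; (2,1)=+1→..X/XO./.XO
ply 2, O at ..X/XOX/..O | (0,0)=-1→O.X/XOX/..O*; (0,1)=-1→.OX/XOX/..O; (2,0)=-1→..X/XOX/O.O; (2,1)=-1→..X/XOX/.OO
ply 3, X at O.X/XOX/..O | (0,1)=+1→OXX/XOX/..O*; (2,0)=+1→O.X/XOX/X.O; (2,1)=+1→O.X/XOX/.XO
ply 4, O at OXX/XOX/..O | (2,0)=-1→OXX/XOX/O.O*; (2,1)=-1→OXX/XOX/.OO
ply 5, X at OXX/XOX/O.O | (2,1)=+1→OXX/XOX/OXO*
ply 6: OXX/XOX/OXO is terminal -1 (O); from ..X/XO./..O depth 7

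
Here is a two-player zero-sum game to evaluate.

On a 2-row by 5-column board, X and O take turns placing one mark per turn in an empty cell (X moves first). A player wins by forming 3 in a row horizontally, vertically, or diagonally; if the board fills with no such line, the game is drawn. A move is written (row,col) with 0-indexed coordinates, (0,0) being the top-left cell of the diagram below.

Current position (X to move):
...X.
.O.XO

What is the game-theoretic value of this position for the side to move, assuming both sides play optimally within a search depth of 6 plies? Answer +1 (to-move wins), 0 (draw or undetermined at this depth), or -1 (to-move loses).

value(...X./.O.XO, X) = +1

[...X./.O.XO] X move#1: (0,0):+0/X..X./.O.XO, (0,1):+0/.X.X./.O.XO, (0,2):+1/..XX./.O.XO*, (0,4):+0/...XX/.O.XO, (1,0):+0/...X./XO.XO, (1,2):+0/...X./.OXXO
[..XX./.O.XO] O move#2: (0,0):-1/O.XX./.O.XO*, (0,1):-1/.OXX./.O.XO, (0,4):-1/..XXO/.O.XO, (1,0):-1/..XX./OO.XO, (1,2):-1/..XX./.OOXO
[O.XX./.O.XO] X move#3: (0,1):+1/OXXX./.O.XO*, (0,4):+1/O.XXX/.O.XO, (1,0):+1/O.XX./XO.XO, (1,2):+1/O.XX./.OXXO
[OXXX./.O.XO] end (terminal -1, O#4); searched ...X./.O.XO to 6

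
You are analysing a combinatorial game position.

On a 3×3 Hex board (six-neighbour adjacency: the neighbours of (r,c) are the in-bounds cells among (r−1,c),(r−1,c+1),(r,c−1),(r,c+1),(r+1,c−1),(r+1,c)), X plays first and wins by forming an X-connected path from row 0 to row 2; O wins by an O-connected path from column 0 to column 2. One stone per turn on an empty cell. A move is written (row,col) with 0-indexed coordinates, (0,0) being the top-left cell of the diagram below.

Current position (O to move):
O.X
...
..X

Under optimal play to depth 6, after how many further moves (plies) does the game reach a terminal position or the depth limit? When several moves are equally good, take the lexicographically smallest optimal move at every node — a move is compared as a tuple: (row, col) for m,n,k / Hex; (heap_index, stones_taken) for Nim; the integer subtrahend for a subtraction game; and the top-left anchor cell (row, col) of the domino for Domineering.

ply 1, O at O.X/.../..X | (0,1)=-1→OOX/.../..X*; (1,0)=-1→O.X/O../..X; (1,1)=-1→O.X/.O./..X; (1,2)=-1→O.X/..O/..X; (2,0)=-1→O.X/.../O.X; (2,1)=-1→O.X/.../.OX
ply 2, X at OOX/.../..X | (1,0)=+1→OOX/X../..X*; (1,1)=+1→OOX/.X./..X; (1,2)=+1→OOX/..X/..X; (2,0)=+1→OOX/.../X.X; (2,1)=+1→OOX/.../.XX
ply 3, O at OOX/X../..X | (1,1)=-1→OOX/XO./..X*; (1,2)=-1→OOX/X.O/..X; (2,0)=-1→OOX/X../O.X; (2,1)=-1→OOX/X../.OX
ply 4, X at OOX/XO./..X | (1,2)=+1→OOX/XOX/..X*; (2,0)=-1→OOX/XO./X.X; (2,1)=-1→OOX/XO./.XX
ply 5: OOX/XOX/..X is terminal -1 (O); from O.X/.../..X depth 6

PV length from [O.X/.../..X]: 4 plies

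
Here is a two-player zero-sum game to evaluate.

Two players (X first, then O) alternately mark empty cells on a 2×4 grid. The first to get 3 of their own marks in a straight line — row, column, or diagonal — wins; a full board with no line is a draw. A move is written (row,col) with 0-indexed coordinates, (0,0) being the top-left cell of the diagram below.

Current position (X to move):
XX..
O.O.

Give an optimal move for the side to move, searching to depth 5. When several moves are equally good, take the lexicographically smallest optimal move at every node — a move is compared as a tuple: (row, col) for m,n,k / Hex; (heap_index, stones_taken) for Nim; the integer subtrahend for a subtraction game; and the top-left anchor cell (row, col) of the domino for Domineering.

p1 X@[XX../O.O.]: (0,2)[XXX./O.O.]+1* (0,3)[XX.X/O.O.]-1 (1,1)[XX../OXO.]+0 (1,3)[XX../O.OX]-1
p2 O@[XXX./O.O.] terminal -1; root [XX../O.O.] d5

X's best at [XX../O.O.]: (0,2)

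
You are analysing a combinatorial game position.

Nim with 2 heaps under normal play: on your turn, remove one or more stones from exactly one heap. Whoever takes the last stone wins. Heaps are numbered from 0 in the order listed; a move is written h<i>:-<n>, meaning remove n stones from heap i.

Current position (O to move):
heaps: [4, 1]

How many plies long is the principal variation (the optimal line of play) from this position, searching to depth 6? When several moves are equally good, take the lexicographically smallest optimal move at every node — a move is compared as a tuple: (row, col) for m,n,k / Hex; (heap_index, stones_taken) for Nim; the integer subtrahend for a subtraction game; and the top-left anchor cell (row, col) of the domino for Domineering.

PV length from [(4,1)]: 3 plies

ply 1, O at (4,1) | h0:-1=-1→(3,1); h0:-2=-1→(2,1); h0:-3=+1→(1,1)*; h0:-4=-1→(0,1); h1:-1=-1→(4,0)
ply 2, X at (1,1) | h0:-1=-1→(0,1)*; h1:-1=-1→(1,0)
ply 3, O at (0,1) | h1:-1=+1→(0,0)*
ply 4: (0,0) is terminal -1 (X); from (4,1) depth 6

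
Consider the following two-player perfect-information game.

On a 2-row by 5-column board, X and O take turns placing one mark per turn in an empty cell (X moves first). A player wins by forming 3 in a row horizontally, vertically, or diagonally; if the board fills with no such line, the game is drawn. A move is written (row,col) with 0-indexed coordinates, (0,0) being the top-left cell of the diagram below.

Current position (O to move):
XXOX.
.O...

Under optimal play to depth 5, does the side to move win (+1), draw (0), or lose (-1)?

value(XXOX./.O..., O) = +1

p1 O@[XXOX./.O...]: (0,4)[XXOXO/.O...]+0 (1,0)[XXOX./OO...]+0 (1,2)[XXOX./.OO..]+1* (1,3)[XXOX./.O.O.]+0 (1,4)[XXOX./.O..O]+0
p2 X@[XXOX./.OO..]: (0,4)[XXOXX/.OO..]-1* (1,0)[XXOX./XOO..]-1 (1,3)[XXOX./.OOX.]-1 (1,4)[XXOX./.OO.X]-1
p3 O@[XXOXX/.OO..]: (1,0)[XXOXX/OOO..]+1* (1,3)[XXOXX/.OOO.]+1 (1,4)[XXOXX/.OO.O]+1
p4 X@[XXOXX/OOO..] terminal -1; root [XXOX./.O...] d5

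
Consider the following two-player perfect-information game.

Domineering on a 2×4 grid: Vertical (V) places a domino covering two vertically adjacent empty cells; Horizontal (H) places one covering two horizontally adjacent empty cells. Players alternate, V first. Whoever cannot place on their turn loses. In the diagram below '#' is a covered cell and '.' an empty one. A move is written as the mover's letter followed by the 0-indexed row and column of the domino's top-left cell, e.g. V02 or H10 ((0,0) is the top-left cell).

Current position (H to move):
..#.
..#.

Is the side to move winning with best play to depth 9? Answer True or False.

H winning at [..#./..#.]: True

p1 H@[..#./..#.]: H00[###./..#.]+1* H10[..#./###.]+1
p2 V@[###./..#.]: V03[####/..##]-1*
p3 H@[####/..##]: H10[####/####]+1*
p4 V@[####/####] terminal -1; root [..#./..#.] d9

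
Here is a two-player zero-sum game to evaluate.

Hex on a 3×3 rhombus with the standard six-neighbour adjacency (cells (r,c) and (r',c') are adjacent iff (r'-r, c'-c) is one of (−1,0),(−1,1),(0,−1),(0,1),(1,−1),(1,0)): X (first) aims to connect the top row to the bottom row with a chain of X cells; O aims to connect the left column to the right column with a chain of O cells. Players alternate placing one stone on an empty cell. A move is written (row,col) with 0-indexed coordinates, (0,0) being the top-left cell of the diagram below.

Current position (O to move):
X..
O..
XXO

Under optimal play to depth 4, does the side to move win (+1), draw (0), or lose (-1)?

value(X../O../XXO, O) = +1

ply 1, O at X../O../XXO | (0,1)=-1→XO./O../XXO; (0,2)=+1→X.O/O../XXO*; (1,1)=+1→X../OO./XXO; (1,2)=-1→X../O.O/XXO
ply 2, X at X.O/O../XXO | (0,1)=-1→XXO/O../XXO*; (1,1)=-1→X.O/OX./XXO; (1,2)=-1→X.O/O.X/XXO
ply 3, O at XXO/O../XXO | (1,1)=+1→XXO/OO./XXO*; (1,2)=-1→XXO/O.O/XXO
ply 4: XXO/OO./XXO is terminal -1 (X); from X../O../XXO depth 4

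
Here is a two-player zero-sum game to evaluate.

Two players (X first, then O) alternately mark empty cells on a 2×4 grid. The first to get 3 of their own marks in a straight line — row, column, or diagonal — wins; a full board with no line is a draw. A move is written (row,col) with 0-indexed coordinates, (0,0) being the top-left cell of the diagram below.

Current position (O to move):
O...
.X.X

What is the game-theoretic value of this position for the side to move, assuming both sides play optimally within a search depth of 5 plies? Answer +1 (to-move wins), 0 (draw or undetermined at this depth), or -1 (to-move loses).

[O.../.X.X] O move#1: (0,1):-1/OO../.X.X, (0,2):-1/O.O./.X.X, (0,3):-1/O..O/.X.X, (1,0):-1/O.../OX.X, (1,2):+0/O.../.XOX*
[O.../.XOX] X move#2: (0,1):+0/OX../.XOX*, (0,2):+0/O.X./.XOX, (0,3):+0/O..X/.XOX, (1,0):+0/O.../XXOX
[OX../.XOX] O move#3: (0,2):+0/OXO./.XOX*, (0,3):+0/OX.O/.XOX, (1,0):+0/OX../OXOX
[OXO./.XOX] X move#4: (0,3):+0/OXOX/.XOX*, (1,0):+0/OXO./XXOX
[OXOX/.XOX] O move#5: (1,0):+0/OXOX/OXOX*
[OXOX/OXOX] end (terminal +0, X#6); searched O.../.X.X to 5

value(O.../.X.X, O) = 0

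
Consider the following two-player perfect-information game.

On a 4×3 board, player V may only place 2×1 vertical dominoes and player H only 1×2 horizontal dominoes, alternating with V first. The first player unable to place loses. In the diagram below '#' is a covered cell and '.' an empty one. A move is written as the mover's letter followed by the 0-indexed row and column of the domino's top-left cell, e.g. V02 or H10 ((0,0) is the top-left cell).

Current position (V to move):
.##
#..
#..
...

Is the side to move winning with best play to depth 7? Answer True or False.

V winning at [.##/#../#../...]: True

ply 1, V at .##/#../#../... | V11=+1→.##/##./##./...*; V12=+1→.##/#.#/#.#/...; V21=+1→.##/#../##./.#.; V22=+1→.##/#../#.#/..#
ply 2, H at .##/##./##./... | H30=-1→.##/##./##./##.*; H31=-1→.##/##./##./.##
ply 3, V at .##/##./##./##. | V12=+1→.##/###/###/##.*; V22=+1→.##/##./###/###
ply 4: .##/###/###/##. is terminal -1 (H); from .##/#../#../... depth 7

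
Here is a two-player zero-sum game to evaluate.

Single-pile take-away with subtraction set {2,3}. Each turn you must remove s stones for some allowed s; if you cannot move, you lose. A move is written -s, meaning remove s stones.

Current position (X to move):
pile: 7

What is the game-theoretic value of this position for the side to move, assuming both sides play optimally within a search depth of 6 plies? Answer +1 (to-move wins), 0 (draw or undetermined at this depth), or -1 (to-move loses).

value(7, X) = +1

[7] X move#1: -2:+1/5*, -3:-1/4
[5] O move#2: -2:-1/3*, -3:-1/2
[3] X move#3: -2:+1/1*, -3:+1/0
[1] end (terminal -1, O#4); searched 7 to 6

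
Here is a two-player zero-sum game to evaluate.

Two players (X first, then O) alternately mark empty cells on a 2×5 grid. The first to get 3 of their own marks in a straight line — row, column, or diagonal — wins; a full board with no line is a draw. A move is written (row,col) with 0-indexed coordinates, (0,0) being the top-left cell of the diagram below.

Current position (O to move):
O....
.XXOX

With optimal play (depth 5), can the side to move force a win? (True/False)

O winning at [O..../.XXOX]: False

[O..../.XXOX] O move#1: (0,1):-1/OO.../.XXOX, (0,2):-1/O.O../.XXOX, (0,3):-1/O..O./.XXOX, (0,4):-1/O...O/.XXOX, (1,0):+0/O..../OXXOX*
[O..../OXXOX] X move#2: (0,1):+0/OX.../OXXOX*, (0,2):+0/O.X../OXXOX, (0,3):+0/O..X./OXXOX, (0,4):+0/O...X/OXXOX
[OX.../OXXOX] O move#3: (0,2):+0/OXO../OXXOX*, (0,3):+0/OX.O./OXXOX, (0,4):+0/OX..O/OXXOX
[OXO../OXXOX] X move#4: (0,3):+0/OXOX./OXXOX*, (0,4):+0/OXO.X/OXXOX
[OXOX./OXXOX] O move#5: (0,4):+0/OXOXO/OXXOX*
[OXOXO/OXXOX] end (terminal +0, X#6); searched O..../.XXOX to 5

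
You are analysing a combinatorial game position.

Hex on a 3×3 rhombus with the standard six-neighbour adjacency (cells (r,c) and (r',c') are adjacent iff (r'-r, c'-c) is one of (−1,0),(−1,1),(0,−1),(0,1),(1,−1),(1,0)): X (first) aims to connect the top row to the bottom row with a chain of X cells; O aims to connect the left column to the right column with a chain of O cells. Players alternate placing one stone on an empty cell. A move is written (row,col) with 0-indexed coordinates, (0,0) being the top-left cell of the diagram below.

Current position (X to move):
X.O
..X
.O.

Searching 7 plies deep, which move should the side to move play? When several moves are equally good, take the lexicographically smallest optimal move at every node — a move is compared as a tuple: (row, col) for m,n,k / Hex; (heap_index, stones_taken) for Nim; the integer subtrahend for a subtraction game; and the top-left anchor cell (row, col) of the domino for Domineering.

X's best at [X.O/..X/.O.]: (1,1)

[X.O/..X/.O.] X move#1: (0,1):-1/XXO/..X/.O., (1,0):-1/X.O/X.X/.O., (1,1):+1/X.O/.XX/.O.*, (2,0):-1/X.O/..X/XO., (2,2):-1/X.O/..X/.OX
[X.O/.XX/.O.] O move#2: (0,1):-1/XOO/.XX/.O.*, (1,0):-1/X.O/OXX/.O., (2,0):-1/X.O/.XX/OO., (2,2):-1/X.O/.XX/.OO
[XOO/.XX/.O.] X move#3: (1,0):+1/XOO/XXX/.O.*, (2,0):-1/XOO/.XX/XO., (2,2):-1/XOO/.XX/.OX
[XOO/XXX/.O.] O move#4: (2,0):-1/XOO/XXX/OO.*, (2,2):-1/XOO/XXX/.OO
[XOO/XXX/OO.] X move#5: (2,2):+1/XOO/XXX/OOX*
[XOO/XXX/OOX] end (terminal -1, O#6); searched X.O/..X/.O. to 7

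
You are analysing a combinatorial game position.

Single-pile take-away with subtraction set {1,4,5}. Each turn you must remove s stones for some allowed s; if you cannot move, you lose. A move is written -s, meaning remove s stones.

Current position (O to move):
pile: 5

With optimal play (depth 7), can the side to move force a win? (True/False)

ply 1, O at 5 | -1=-1→4; -4=-1→1; -5=+1→0*
ply 2: 0 is terminal -1 (X); from 5 depth 7

O winning at [5]: True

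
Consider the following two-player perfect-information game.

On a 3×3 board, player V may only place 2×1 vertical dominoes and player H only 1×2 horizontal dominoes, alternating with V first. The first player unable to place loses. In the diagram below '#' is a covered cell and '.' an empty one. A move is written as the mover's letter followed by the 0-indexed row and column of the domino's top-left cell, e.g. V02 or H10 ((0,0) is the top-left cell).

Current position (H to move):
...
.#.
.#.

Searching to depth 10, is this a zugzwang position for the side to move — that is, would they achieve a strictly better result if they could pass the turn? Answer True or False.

zugzwang(.../.#./.#., H) = False

ply 1, H at .../.#./.#. | H00=-1→##./.#./.#.*; H01=-1→.##/.#./.#.
ply 2, V at ##./.#./.#. | V02=+1→###/.##/.#.*; V10=+1→##./##./##.; V12=+1→##./.##/.##
ply 3: ###/.##/.#. is terminal -1 (H); from .../.#./.#. depth 10
suppose H passes — search the same position with V to move:
pass> ply 1, V at .../.#./.#. | V00=+1→#../##./.#.*; V02=+1→..#/.##/.#.; V10=+1→.../##./##.; V12=+1→.../.##/.##
pass> ply 2, H at #../##./.#. | H01=-1→###/##./.#.*
pass> ply 3, V at ###/##./.#. | V12=+1→###/###/.##*
pass> ply 4: ###/###/.## is terminal -1 (H); from .../.#./.#. depth 10
for H: play -1, pass -1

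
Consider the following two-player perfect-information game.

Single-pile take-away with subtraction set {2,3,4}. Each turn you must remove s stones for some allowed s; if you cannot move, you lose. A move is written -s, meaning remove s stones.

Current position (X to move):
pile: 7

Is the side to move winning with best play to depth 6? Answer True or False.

X winning at [7]: False

p1 X@[7]: -2[5]-1* -3[4]-1 -4[3]-1
p2 O@[5]: -2[3]-1 -3[2]-1 -4[1]+1*
p3 X@[1] terminal -1; root [7] d6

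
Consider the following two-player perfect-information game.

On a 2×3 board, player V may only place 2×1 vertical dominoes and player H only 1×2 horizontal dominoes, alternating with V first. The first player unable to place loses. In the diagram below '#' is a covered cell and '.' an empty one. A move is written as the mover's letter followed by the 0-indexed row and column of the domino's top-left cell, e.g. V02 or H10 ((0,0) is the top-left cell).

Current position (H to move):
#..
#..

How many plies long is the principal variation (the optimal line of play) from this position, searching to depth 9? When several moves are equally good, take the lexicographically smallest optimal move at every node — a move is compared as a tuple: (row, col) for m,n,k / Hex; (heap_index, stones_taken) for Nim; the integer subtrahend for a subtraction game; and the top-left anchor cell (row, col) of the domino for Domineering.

PV length from [#../#..]: 1 ply

[#../#..] H move#1: H01:+1/###/#..*, H11:+1/#../###
[###/#..] end (terminal -1, V#2); searched #../#.. to 9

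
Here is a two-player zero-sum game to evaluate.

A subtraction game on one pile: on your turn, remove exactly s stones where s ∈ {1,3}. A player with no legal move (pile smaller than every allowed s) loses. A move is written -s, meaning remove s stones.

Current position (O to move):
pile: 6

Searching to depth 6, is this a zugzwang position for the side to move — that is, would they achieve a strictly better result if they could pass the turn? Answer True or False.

zugzwang(6, O) = True

p1 O@[6]: -1[5]-1* -3[3]-1
p2 X@[5]: -1[4]+1* -3[2]+1
p3 O@[4]: -1[3]-1* -3[1]-1
p4 X@[3]: -1[2]+1* -3[0]+1
p5 O@[2]: -1[1]-1*
p6 X@[1]: -1[0]+1*
p7 O@[0] terminal -1; root [6] d6
pass branch (X moves first from the same position):
  | p1 X@[6]: -1[5]-1* -3[3]-1
  | p2 O@[5]: -1[4]+1* -3[2]+1
  | p3 X@[4]: -1[3]-1* -3[1]-1
  | p4 O@[3]: -1[2]+1* -3[0]+1
  | p5 X@[2]: -1[1]-1*
  | p6 O@[1]: -1[0]+1*
  | p7 X@[0] terminal -1; root [6] d6
O moving scores -1; O passing scores +1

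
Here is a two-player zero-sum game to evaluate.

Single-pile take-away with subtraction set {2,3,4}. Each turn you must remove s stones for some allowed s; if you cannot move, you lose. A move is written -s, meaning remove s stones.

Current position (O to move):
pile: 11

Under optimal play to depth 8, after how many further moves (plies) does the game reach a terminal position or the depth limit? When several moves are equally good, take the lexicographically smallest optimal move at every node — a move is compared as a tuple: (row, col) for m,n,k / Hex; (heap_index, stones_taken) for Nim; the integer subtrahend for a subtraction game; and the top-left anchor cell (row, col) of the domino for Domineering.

[11] O move#1: -2:-1/9, -3:-1/8, -4:+1/7*
[7] X move#2: -2:-1/5*, -3:-1/4, -4:-1/3
[5] O move#3: -2:-1/3, -3:-1/2, -4:+1/1*
[1] end (terminal -1, X#4); searched 11 to 8

PV length from [11]: 3 plies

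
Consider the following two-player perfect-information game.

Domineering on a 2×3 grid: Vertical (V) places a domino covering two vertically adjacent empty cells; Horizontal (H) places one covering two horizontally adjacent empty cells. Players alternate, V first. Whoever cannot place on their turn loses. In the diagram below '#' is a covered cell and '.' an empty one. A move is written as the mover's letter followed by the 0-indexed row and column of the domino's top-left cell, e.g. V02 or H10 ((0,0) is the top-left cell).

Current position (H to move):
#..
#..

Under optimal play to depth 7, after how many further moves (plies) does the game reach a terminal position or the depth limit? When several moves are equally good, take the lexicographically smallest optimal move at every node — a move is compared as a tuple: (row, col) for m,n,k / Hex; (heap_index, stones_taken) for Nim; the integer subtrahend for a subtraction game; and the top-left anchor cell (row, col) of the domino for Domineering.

PV length from [#../#..]: 1 ply

p1 H@[#../#..]: H01[###/#..]+1* H11[#../###]+1
p2 V@[###/#..] terminal -1; root [#../#..] d7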